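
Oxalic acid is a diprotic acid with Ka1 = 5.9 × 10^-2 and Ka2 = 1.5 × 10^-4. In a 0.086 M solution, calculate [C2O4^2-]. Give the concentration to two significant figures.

1.5 × 10^-4 M

First ionization gives [H+] ≈ [HC2O4-] = 4.76 × 10^-2 M.
Second step: Ka2 = [H+][C2O4^2-]/[HC2O4-] ≈ [C2O4^2-] (since [H+] ≈ [HC2O4-]).
So [C2O4^2-] ≈ Ka2.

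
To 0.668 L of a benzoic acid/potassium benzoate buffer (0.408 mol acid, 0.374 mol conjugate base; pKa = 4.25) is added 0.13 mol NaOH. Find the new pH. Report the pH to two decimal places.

OH- converts C6H5COOH to C6H5COO-: C6H5COOH → 0.278 mol, C6H5COO- → 0.504 mol.
pH = pKa + log(n_C6H5COO-/n_C6H5COOH) = 4.25 + log(0.504/0.278) = 4.25 + (+0.258)

pH = 4.51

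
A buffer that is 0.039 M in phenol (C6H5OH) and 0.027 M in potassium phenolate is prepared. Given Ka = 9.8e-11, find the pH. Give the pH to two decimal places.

pKa = −log(9.8 × 10^-11) = 10.009
pH = pKa + log([A⁻]/[HA]) = 10.009 + log(0.027/0.039)
pH = 10.009 + (-0.160) = 9.85

pH = 9.85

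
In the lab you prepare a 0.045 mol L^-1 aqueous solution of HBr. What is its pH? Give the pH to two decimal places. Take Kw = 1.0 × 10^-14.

HBr is a strong acid and dissociates completely, so [H+] = 0.045 M.
pH = -log(0.045) = 1.35

pH = 1.35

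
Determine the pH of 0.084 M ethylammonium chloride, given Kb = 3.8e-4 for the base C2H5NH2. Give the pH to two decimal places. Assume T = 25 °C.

pH = 5.83

C2H5NH3+ is the conjugate acid of the weak base C2H5NH2.
Ka = Kw/Kb = 1.0×10^-14 / 3.8 × 10^-4 = 2.63 × 10^-11
Let x = [H+] at equilibrium. Ka = x²/(0.084 − x).
Since Ka ≪ C₀, x ≈ √(Ka·C₀) = 1.49 × 10^-6 M.
Check: 0.0018% ionized — well under 5%, approximation valid.
pH = −log(1.49 × 10^-6) = 5.83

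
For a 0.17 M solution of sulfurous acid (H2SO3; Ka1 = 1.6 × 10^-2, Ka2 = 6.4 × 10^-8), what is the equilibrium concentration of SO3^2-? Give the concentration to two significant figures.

First ionization gives [H+] ≈ [HSO3-] = 4.48 × 10^-2 M.
Second step: Ka2 = [H+][SO3^2-]/[HSO3-] ≈ [SO3^2-] (since [H+] ≈ [HSO3-]).
So [SO3^2-] ≈ Ka2.

6.4 × 10^-8 M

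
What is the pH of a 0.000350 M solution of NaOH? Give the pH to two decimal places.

NaOH is a strong base; [OH-] = 0.00035 M.
pOH = -log(0.00035) = 3.46
pH = 14.00 - 3.46 = 10.54

pH = 10.54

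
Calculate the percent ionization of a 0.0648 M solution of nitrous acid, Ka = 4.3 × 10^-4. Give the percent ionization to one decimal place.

HNO2 ⇌ NO2- + H+; let x = [H+] at equilibrium.
Ka = x²/(C₀ − x); solving the quadratic gives x = 5.07 × 10^-3 M.
% ionization = x/C₀ × 100% = 5.07 × 10^-3/0.0648 × 100% = 7.8%

7.8%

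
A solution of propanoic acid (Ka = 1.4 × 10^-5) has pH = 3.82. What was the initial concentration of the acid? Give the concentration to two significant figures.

C₀ = 1.8 × 10^-3 M

[H+] = 10^(-3.82) = 1.51 × 10^-4 M = x
Ka = x²/(C₀ − x) ⇒ C₀ = x + x²/Ka
C₀ = 1.51 × 10^-4 + (1.51 × 10^-4)²/(1.4 × 10^-5) = 1.78 × 10^-3 M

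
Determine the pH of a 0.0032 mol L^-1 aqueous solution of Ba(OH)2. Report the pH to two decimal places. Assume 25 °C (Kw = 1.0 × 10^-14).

pH = 11.81

Ba(OH)2 is a strong base (each formula unit releases 2 OH-); [OH-] = 0.0064 M.
pOH = -log(0.0064) = 2.19
pH = 14.00 - 2.19 = 11.81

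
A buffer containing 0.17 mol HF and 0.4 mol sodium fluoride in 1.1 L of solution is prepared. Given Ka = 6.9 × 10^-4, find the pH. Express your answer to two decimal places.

pKa = −log(6.9 × 10^-4) = 3.161
Henderson–Hasselbalch: pH = pKa + log([F-]/[HF]) = 3.161 + log(0.4/0.17)
pH = 3.161 + (+0.372) = 3.53

pH = 3.53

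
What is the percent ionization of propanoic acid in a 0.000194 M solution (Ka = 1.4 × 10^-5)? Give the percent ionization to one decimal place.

CH3CH2COOH ⇌ CH3CH2COO- + H+; let x = [H+] at equilibrium.
Ka = x²/(C₀ − x); solving the quadratic gives x = 4.56 × 10^-5 M.
Fraction ionized = 4.56 × 10^-5 / 0.000194 = 0.2351 → 23.5%

23.5%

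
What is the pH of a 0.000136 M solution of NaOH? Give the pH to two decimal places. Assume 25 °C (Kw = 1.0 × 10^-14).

NaOH is a strong base; [OH-] = 0.000136 M.
pOH = -log(0.000136) = 3.87
pH = 14.00 - 3.87 = 10.13

pH = 10.13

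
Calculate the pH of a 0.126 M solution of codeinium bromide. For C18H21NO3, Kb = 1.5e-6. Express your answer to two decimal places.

C18H22NO3+ is the conjugate acid of the weak base C18H21NO3.
Ka = Kw/Kb = 1.0×10^-14 / 1.5 × 10^-6 = 6.67 × 10^-9
Ka = [H+]²/(0.126 − [H+]) = 6.67 × 10^-9
Assume [H+] ≪ 0.126: [H+] ≈ √(6.67 × 10^-9 × 0.126) = 2.90 × 10^-5 M
pH = −log(2.90 × 10^-5) = 4.54

pH = 4.54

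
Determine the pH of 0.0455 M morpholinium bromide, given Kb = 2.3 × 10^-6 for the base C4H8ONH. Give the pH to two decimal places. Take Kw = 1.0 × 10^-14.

pH = 4.85

C4H8ONH2+ is the conjugate acid of the weak base C4H8ONH.
Ka = Kw/Kb = 1.0×10^-14 / 2.3 × 10^-6 = 4.35 × 10^-9
Let x = [H+] at equilibrium. Ka = x²/(0.0455 − x).
Assume x ≪ 0.0455: x ≈ √(4.35 × 10^-9 × 0.0455) = 1.41 × 10^-5 M
Check: 0.031% ionized — well under 5%, approximation valid.
pH = −log[H+] = −log(1.41 × 10^-5) = 4.85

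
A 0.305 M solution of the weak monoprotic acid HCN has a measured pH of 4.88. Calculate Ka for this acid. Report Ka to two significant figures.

Ka = 5.7 × 10^-10

[H+] = 10^(-4.88) = 1.32 × 10^-5 M
At equilibrium [HA] = 0.305 − 1.32 × 10^-5 = 3.05 × 10^-1 M
Ka = [H+][A-]/[HA] = (1.32 × 10^-5)² / 3.05 × 10^-1 = 5.7 × 10^-10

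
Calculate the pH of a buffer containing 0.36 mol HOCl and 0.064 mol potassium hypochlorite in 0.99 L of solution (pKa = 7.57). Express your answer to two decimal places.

pH = pKa + log([A⁻]/[HA]) = 7.57 + log(0.064/0.36)
pH = 7.57 + (-0.750) = 6.82

pH = 6.82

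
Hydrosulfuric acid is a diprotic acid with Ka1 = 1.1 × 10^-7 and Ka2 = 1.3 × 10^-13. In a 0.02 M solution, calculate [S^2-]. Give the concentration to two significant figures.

1.3 × 10^-13 M

First ionization gives [H+] ≈ [HS-] = 4.69 × 10^-5 M.
Second step: Ka2 = [H+][S^2-]/[HS-] ≈ [S^2-] (since [H+] ≈ [HS-]).
So [S^2-] ≈ Ka2.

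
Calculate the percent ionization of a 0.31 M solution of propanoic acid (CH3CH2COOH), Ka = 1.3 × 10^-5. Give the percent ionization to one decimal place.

0.6%

CH3CH2COOH ⇌ CH3CH2COO- + H+; let x = [H+] at equilibrium.
x ≈ √(Ka·C₀) = √(1.3 × 10^-5 × 0.31) = 2.01 × 10^-3 M
% ionization = x/C₀ × 100% = 2.01 × 10^-3/0.31 × 100% = 0.6%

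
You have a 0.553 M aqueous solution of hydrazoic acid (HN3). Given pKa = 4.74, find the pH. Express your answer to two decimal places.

HN3 ⇌ N3- + H+
Ka = 10^(−4.74) = 1.82 × 10^-5
Ka = x²/(0.553 − x) = 1.82 × 10^-5
Neglecting x in the denominator: x = √(1.82 × 10^-5 × 0.553) = 3.17 × 10^-3 M
(x/C₀ = 0.57% < 5%, so the approximation holds.)
pH = −log[H+] = −log(3.17 × 10^-3) = 2.50

pH = 2.50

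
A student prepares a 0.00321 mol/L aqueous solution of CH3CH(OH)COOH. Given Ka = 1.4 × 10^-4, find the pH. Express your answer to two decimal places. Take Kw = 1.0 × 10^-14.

CH3CH(OH)COOH ⇌ CH3CH(OH)COO- + H+
From the ICE table, Ka = [H+]²/(0.00321 − [H+]) = 1.4 × 10^-4.
[H+] is not negligible relative to C₀; solve [H+]² + 0.00014·[H+] − 4.49e-07 = 0.
[H+] = (−Ka + √(Ka² + 4·Ka·C₀))/2 = 6.04 × 10^-4 M
pH = −log(6.04 × 10^-4) = 3.22

pH = 3.22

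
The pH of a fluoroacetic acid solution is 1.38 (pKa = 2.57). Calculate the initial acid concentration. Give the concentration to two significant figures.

[H+] = 10^(-1.38) = 4.17 × 10^-2 M = x
Ka = 10^(−2.57) = 2.69 × 10^-3
Ka = x²/(C₀ − x) ⇒ C₀ = x + x²/Ka
C₀ = 4.17 × 10^-2 + (4.17 × 10^-2)²/(2.69 × 10^-3) = 6.88 × 10^-1 M

C₀ = 6.9 × 10^-1 M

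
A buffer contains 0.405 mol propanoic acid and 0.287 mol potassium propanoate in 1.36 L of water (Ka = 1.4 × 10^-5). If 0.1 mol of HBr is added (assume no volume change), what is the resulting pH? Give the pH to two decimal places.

After neutralization: n(CH3CH2COOH) = 0.505 mol, n(CH3CH2COO-) = 0.187 mol.
pKa = −log(1.4 × 10^-5) = 4.854
pH = pKa + log(n_CH3CH2COO-/n_CH3CH2COOH) = 4.854 + log(0.187/0.505) = 4.854 + (-0.431)

pH = 4.42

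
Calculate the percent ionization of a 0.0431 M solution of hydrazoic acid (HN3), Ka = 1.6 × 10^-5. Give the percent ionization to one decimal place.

HN3 ⇌ N3- + H+; let x = [H+] at equilibrium.
x ≈ √(Ka·C₀) = √(1.6 × 10^-5 × 0.0431) = 8.30 × 10^-4 M
% ionization = x/C₀ × 100% = 8.30 × 10^-4/0.0431 × 100% = 1.9%

1.9%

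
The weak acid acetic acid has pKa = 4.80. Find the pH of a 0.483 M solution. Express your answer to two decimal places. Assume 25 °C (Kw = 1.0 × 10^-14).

pH = 2.56

CH3COOH ⇌ CH3COO- + H+
Ka = 10^(−4.80) = 1.58 × 10^-5
From the ICE table, Ka = x²/(0.483 − x) = 1.58 × 10^-5.
Since Ka ≪ C₀, x ≈ √(Ka·C₀) = 2.76 × 10^-3 M.
(x/C₀ = 0.57% < 5%, so the approximation holds.)
pH = −log(2.76 × 10^-3) = 2.56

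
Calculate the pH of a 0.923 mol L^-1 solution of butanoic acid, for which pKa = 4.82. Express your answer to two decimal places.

pH = 2.43

CH3(CH2)2COOH ⇌ CH3(CH2)2COO- + H+
Ka = 10^(−4.82) = 1.51 × 10^-5
Ka = [H+]²/(0.923 − [H+]) = 1.51 × 10^-5
Assume [H+] ≪ 0.923: [H+] ≈ √(1.51 × 10^-5 × 0.923) = 3.73 × 10^-3 M
Check: 0.4% ionized — well under 5%, approximation valid.
pH = −log[H+] = −log(3.73 × 10^-3) = 2.43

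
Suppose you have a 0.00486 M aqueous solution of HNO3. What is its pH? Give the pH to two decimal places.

HNO3 is a strong acid and dissociates completely, so [H+] = 0.00486 M.
pH = -log(0.00486) = 2.31

pH = 2.31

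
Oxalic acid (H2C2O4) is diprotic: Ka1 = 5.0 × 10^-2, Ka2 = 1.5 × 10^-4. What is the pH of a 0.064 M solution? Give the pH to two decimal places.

Ka1 ≫ Ka2, so treat the first dissociation as the only significant source of H+.
Ka1 = x²/(0.064 − x) = 5.0 × 10^-2
Solving the quadratic: x = (−Ka1 + √(Ka1² + 4·Ka1·C₀))/2 = 3.68 × 10^-2 M
pH = −log(3.68 × 10^-2) = 1.43

pH = 1.43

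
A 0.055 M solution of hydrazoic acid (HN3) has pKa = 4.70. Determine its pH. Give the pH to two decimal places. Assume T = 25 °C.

HN3 ⇌ N3- + H+
Ka = 10^(−4.70) = 2.00 × 10^-5
Ka = x²/(0.055 − x) = 2.00 × 10^-5
Assume x ≪ 0.055: x ≈ √(2.00 × 10^-5 × 0.055) = 1.05 × 10^-3 M
Check: 1.9% ionized — well under 5%, approximation valid.
pH = −log[H+] = −log(1.05 × 10^-3) = 2.98

pH = 2.98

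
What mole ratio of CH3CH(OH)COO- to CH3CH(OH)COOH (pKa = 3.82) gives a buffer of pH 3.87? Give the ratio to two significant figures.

ratio = 1.1

pH = pKa + log(r) ⇒ log(r) = 3.87 − 3.82 = +0.05
r = [CH3CH(OH)COO-]/[CH3CH(OH)COOH] = 10^(+0.05) = 1.12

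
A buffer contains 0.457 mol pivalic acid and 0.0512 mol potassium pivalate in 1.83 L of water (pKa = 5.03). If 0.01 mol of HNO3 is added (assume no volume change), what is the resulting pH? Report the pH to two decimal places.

pH = 3.98

After neutralization: n((CH3)3CCOOH) = 0.467 mol, n((CH3)3CCOO-) = 0.0412 mol.
pH = pKa + log(n_(CH3)3CCOO-/n_(CH3)3CCOOH) = 5.03 + log(0.0412/0.467) = 5.03 + (-1.054)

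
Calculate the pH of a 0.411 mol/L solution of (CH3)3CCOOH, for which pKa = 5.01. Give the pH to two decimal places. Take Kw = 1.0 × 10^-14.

(CH3)3CCOOH ⇌ (CH3)3CCOO- + H+
Ka = 10^(−5.01) = 9.77 × 10^-6
Let x = [H+] at equilibrium. Ka = x²/(0.411 − x).
Assume x ≪ 0.411: x ≈ √(9.77 × 10^-6 × 0.411) = 2.00 × 10^-3 M
(x/C₀ = 0.49% < 5%, so the approximation holds.)
pH = −log[H+] = −log(2.00 × 10^-3) = 2.70

pH = 2.70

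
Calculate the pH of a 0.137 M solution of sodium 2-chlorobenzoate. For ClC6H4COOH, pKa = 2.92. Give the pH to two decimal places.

ClC6H4COO- is the conjugate base of the weak acid ClC6H4COOH.
Ka = 10^(−2.92) = 1.20 × 10^-3
Kb = Kw/Ka = 1.0×10^-14 / 1.20 × 10^-3 = 8.33 × 10^-12
Kb = x²/(0.137 − x) = 8.33 × 10^-12
Since Kb ≪ C₀, x ≈ √(Kb·C₀) = 1.07 × 10^-6 M.
Check: 0.00078% ionized — well under 5%, approximation valid.
pOH = −log(1.07 × 10^-6) = 5.97; pH = 14.00 − 5.97 = 8.03

pH = 8.03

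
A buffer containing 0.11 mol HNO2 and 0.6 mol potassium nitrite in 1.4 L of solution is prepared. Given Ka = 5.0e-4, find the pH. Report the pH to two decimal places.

pH = 4.04

pKa = −log(5.0 × 10^-4) = 3.301
pH = pKa + log([A⁻]/[HA]) = 3.301 + log(0.6/0.11)
pH = 3.301 + (+0.737) = 4.04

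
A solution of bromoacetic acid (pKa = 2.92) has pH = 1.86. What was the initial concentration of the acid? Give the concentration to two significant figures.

C₀ = 1.7 × 10^-1 M

[H+] = 10^(-1.86) = 1.38 × 10^-2 M = x
Ka = 10^(−2.92) = 1.20 × 10^-3
Ka = x²/(C₀ − x) ⇒ C₀ = x + x²/Ka
C₀ = 1.38 × 10^-2 + (1.38 × 10^-2)²/(1.20 × 10^-3) = 1.73 × 10^-1 M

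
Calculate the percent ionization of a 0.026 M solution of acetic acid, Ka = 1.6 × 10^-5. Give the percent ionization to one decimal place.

2.5%

CH3COOH ⇌ CH3COO- + H+; let x = [H+] at equilibrium.
x ≈ √(Ka·C₀) = √(1.6 × 10^-5 × 0.026) = 6.45 × 10^-4 M
Fraction ionized = 6.45 × 10^-4 / 0.026 = 0.0248 → 2.5%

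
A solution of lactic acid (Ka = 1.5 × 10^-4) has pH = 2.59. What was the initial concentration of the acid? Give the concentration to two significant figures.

[H+] = 10^(-2.59) = 2.57 × 10^-3 M = x
Ka = x²/(C₀ − x) ⇒ C₀ = x + x²/Ka
C₀ = 2.57 × 10^-3 + (2.57 × 10^-3)²/(1.5 × 10^-4) = 4.66 × 10^-2 M

C₀ = 4.7 × 10^-2 M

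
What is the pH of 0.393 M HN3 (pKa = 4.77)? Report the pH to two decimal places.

HN3 ⇌ N3- + H+
Ka = 10^(−4.77) = 1.70 × 10^-5
Ka = x²/(0.393 − x) = 1.70 × 10^-5
Since Ka ≪ C₀, x ≈ √(Ka·C₀) = 2.58 × 10^-3 M.
(x/C₀ = 0.66% < 5%, so the approximation holds.)
pH = −log(2.58 × 10^-3) = 2.59

pH = 2.59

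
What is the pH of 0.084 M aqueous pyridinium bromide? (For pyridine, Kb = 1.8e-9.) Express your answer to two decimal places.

C5H5NH+ is the conjugate acid of the weak base C5H5N.
Ka = Kw/Kb = 1.0×10^-14 / 1.8 × 10^-9 = 5.56 × 10^-6
From the ICE table, Ka = x²/(0.084 − x) = 5.56 × 10^-6.
Since Ka ≪ C₀, x ≈ √(Ka·C₀) = 6.83 × 10^-4 M.
pH = −log(6.83 × 10^-4) = 3.17

pH = 3.17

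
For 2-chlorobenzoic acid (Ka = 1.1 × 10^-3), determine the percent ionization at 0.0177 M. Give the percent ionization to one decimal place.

ClC6H4COOH ⇌ ClC6H4COO- + H+; let x = [H+] at equilibrium.
Solve x² + 0.0011x − 1.95e-05 = 0 → x = 3.90 × 10^-3 M
% ionization = x/C₀ × 100% = 3.90 × 10^-3/0.0177 × 100% = 22.0%

22.0%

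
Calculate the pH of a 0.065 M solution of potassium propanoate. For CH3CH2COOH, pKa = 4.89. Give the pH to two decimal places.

pH = 8.85

CH3CH2COO- is the conjugate base of the weak acid CH3CH2COOH.
Ka = 10^(−4.89) = 1.29 × 10^-5
Kb = Kw/Ka = 1.0×10^-14 / 1.29 × 10^-5 = 7.75 × 10^-10
From the ICE table, Kb = [OH-]²/(0.065 − [OH-]) = 7.75 × 10^-10.
Since Kb ≪ C₀, [OH-] ≈ √(Kb·C₀) = 7.10 × 10^-6 M.
([OH-]/C₀ = 0.011% < 5%, so the approximation holds.)
pOH = −log(7.10 × 10^-6) = 5.15; pH = 14.00 − 5.15 = 8.85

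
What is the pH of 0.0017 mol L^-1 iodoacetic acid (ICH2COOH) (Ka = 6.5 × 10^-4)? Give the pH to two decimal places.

pH = 3.11

ICH2COOH ⇌ ICH2COO- + H+
From the ICE table, Ka = [H+]²/(0.0017 − [H+]) = 6.5 × 10^-4.
Here C₀/Ka ≈ 2.62, so the small-[H+] approximation fails. Use the quadratic:
[H+] = [−0.00065 + √(0.00065² + 4.42e-06)]/2 = 7.75 × 10^-4 M
pH = −log[H+] = −log(7.75 × 10^-4) = 3.11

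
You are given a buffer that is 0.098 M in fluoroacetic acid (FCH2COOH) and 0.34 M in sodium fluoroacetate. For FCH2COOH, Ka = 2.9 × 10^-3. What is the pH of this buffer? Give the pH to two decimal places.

pH = 3.08

pKa = −log(2.9 × 10^-3) = 2.538
Henderson–Hasselbalch: pH = pKa + log([FCH2COO-]/[FCH2COOH]) = 2.538 + log(0.34/0.098)
pH = 2.538 + (+0.540) = 3.08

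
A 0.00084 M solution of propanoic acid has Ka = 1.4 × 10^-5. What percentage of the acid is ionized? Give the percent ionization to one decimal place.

12.1%

CH3CH2COOH ⇌ CH3CH2COO- + H+; let x = [H+] at equilibrium.
Ka = x²/(C₀ − x); solving the quadratic gives x = 1.02 × 10^-4 M.
Fraction ionized = 1.02 × 10^-4 / 0.00084 = 0.1214 → 12.1%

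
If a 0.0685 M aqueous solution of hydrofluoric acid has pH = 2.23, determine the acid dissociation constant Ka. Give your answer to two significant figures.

Ka = 5.5 × 10^-4

[H+] = 10^(-2.23) = 5.89 × 10^-3 M
At equilibrium [HA] = 0.0685 − 5.89 × 10^-3 = 6.26 × 10^-2 M
Ka = [H+][A-]/[HA] = (5.89 × 10^-3)² / 6.26 × 10^-2 = 5.5 × 10^-4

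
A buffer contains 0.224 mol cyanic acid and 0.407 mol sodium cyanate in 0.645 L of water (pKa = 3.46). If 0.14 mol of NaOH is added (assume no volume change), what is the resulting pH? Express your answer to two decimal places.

After neutralization: n(HOCN) = 0.084 mol, n(OCN-) = 0.547 mol.
pH = pKa + log([A⁻]/[HA]) = 3.46 + log(0.547/0.084) = 3.46 +0.814

pH = 4.27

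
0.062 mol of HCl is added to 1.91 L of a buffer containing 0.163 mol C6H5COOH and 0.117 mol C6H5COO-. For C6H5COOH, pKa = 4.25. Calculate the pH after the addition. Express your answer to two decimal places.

pH = 3.64

Added H+ converts C6H5COO- to C6H5COOH: C6H5COOH → 0.225 mol, C6H5COO- → 0.055 mol.
pH = pKa + log(n_C6H5COO-/n_C6H5COOH) = 4.25 + log(0.055/0.225) = 4.25 + (-0.612)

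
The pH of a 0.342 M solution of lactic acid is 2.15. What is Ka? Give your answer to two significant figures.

Ka = 1.5 × 10^-4

[H+] = 10^(-2.15) = 7.08 × 10^-3 M
At equilibrium [HA] = 0.342 − 7.08 × 10^-3 = 3.35 × 10^-1 M
Ka = [H+][A-]/[HA] = (7.08 × 10^-3)² / 3.35 × 10^-1 = 1.5 × 10^-4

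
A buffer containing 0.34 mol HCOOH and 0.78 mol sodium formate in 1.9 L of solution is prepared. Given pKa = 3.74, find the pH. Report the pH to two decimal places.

Using pH = pKa + log([base]/[acid]) with [base]/[acid] = 0.78/0.34:
pH = 3.74 + (+0.361) = 4.10

pH = 4.10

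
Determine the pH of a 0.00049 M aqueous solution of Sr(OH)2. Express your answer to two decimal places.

pH = 10.99

Sr(OH)2 is a strong base (each formula unit releases 2 OH-); [OH-] = 0.00098 M.
pOH = -log(0.00098) = 3.01
pH = 14.00 - 3.01 = 10.99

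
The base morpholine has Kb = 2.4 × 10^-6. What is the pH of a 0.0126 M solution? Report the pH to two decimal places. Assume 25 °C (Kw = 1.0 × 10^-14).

C4H8ONH + H2O ⇌ C4H8ONH2+ + OH-
Kb = [OH-]²/(0.0126 − [OH-]) = 2.4 × 10^-6
Since Kb ≪ C₀, [OH-] ≈ √(Kb·C₀) = 1.74 × 10^-4 M.
Check: 1.4% ionized — well under 5%, approximation valid.
pOH = −log(1.74 × 10^-4) = 3.76; pH = 14.00 − 3.76 = 10.24

pH = 10.24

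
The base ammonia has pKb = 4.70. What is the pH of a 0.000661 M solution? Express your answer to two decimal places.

pH = 10.02

NH3 + H2O ⇌ NH4+ + OH-
Kb = 10^(−4.70) = 2.00 × 10^-5
From the ICE table, Kb = [OH-]²/(0.000661 − [OH-]) = 2.00 × 10^-5.
Here C₀/Kb ≈ 33, so the small-[OH-] approximation fails. Use the quadratic:
[OH-] = (−Kb + √(Kb² + 4·Kb·C₀))/2 = 1.05 × 10^-4 M
pOH = 3.98, so pH = 14.00 − pOH = 10.02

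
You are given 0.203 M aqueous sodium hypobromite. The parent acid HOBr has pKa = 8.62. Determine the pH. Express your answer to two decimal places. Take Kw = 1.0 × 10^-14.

pH = 10.96

OBr- is the conjugate base of the weak acid HOBr.
Ka = 10^(−8.62) = 2.40 × 10^-9
Kb = Kw/Ka = 1.0×10^-14 / 2.40 × 10^-9 = 4.17 × 10^-6
Let x = [OH-] at equilibrium. Kb = x²/(0.203 − x).
Neglecting x in the denominator: x = √(4.17 × 10^-6 × 0.203) = 9.20 × 10^-4 M
pOH = 3.04, so pH = 14.00 − pOH = 10.96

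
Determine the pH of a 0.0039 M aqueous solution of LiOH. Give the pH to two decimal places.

LiOH is a strong base; [OH-] = 0.0039 M.
pOH = -log(0.0039) = 2.41
pH = 14.00 - 2.41 = 11.59

pH = 11.59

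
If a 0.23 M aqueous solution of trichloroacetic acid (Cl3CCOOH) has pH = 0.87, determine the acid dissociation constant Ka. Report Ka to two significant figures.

Ka = 1.9 × 10^-1

[H+] = 10^(-0.87) = 1.35 × 10^-1 M
At equilibrium [HA] = 0.23 − 1.35 × 10^-1 = 9.50 × 10^-2 M
Ka = [H+][A-]/[HA] = (1.35 × 10^-1)² / 9.50 × 10^-2 = 1.9 × 10^-1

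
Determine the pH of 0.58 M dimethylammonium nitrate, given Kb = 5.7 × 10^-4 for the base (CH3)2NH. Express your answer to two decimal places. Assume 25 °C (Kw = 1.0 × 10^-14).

(CH3)2NH2+ is the conjugate acid of the weak base (CH3)2NH.
Ka = Kw/Kb = 1.0×10^-14 / 5.7 × 10^-4 = 1.75 × 10^-11
Ka = x²/(0.58 − x) = 1.75 × 10^-11
Neglecting x in the denominator: x = √(1.75 × 10^-11 × 0.58) = 3.19 × 10^-6 M
pH = −log[H+] = −log(3.19 × 10^-6) = 5.50

pH = 5.50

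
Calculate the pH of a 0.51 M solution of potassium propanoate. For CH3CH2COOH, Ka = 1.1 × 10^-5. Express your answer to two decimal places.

pH = 9.33

CH3CH2COO- is the conjugate base of the weak acid CH3CH2COOH.
Kb = Kw/Ka = 1.0×10^-14 / 1.1 × 10^-5 = 9.09 × 10^-10
From the ICE table, Kb = x²/(0.51 − x) = 9.09 × 10^-10.
Since Kb ≪ C₀, x ≈ √(Kb·C₀) = 2.15 × 10^-5 M.
(x/C₀ = 0.0042% < 5%, so the approximation holds.)
pOH = 4.67, so pH = 14.00 − pOH = 9.33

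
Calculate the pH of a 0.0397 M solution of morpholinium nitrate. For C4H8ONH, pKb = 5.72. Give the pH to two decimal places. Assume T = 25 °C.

pH = 4.84

C4H8ONH2+ is the conjugate acid of the weak base C4H8ONH.
Kb = 10^(−5.72) = 1.91 × 10^-6
Ka = Kw/Kb = 1.0×10^-14 / 1.91 × 10^-6 = 5.24 × 10^-9
Ka = [H+]²/(0.0397 − [H+]) = 5.24 × 10^-9
Neglecting [H+] in the denominator: [H+] = √(5.24 × 10^-9 × 0.0397) = 1.44 × 10^-5 M
pH = −log[H+] = −log(1.44 × 10^-5) = 4.84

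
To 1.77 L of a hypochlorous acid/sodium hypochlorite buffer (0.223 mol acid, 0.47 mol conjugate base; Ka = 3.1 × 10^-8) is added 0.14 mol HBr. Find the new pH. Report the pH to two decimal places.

pH = 7.47

After neutralization: n(HOCl) = 0.363 mol, n(OCl-) = 0.33 mol.
pKa = −log(3.1 × 10^-8) = 7.509
pH = pKa + log(n_OCl-/n_HOCl) = 7.509 + log(0.33/0.363) = 7.509 + (-0.041)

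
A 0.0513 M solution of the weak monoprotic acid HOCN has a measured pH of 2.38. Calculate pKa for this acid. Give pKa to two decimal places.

pKa = 3.43

[H+] = 10^(-2.38) = 4.17 × 10^-3 M
At equilibrium [HA] = 0.0513 − 4.17 × 10^-3 = 4.71 × 10^-2 M
Ka = [H+][A-]/[HA] = (4.17 × 10^-3)² / 4.71 × 10^-2 = 3.69 × 10^-4
pKa = -log(3.69 × 10^-4) = 3.43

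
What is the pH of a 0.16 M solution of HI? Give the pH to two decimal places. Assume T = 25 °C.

HI is a strong acid and dissociates completely, so [H+] = 0.16 M.
pH = -log(0.16) = 0.80

pH = 0.80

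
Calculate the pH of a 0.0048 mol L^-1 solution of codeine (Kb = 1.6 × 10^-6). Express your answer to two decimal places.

C18H21NO3 + H2O ⇌ C18H22NO3+ + OH-
From the ICE table, Kb = [OH-]²/(0.0048 − [OH-]) = 1.6 × 10^-6.
Assume [OH-] ≪ 0.0048: [OH-] ≈ √(1.6 × 10^-6 × 0.0048) = 8.76 × 10^-5 M
Check: 1.8% ionized — well under 5%, approximation valid.
pOH = −log(8.76 × 10^-5) = 4.06; pH = 14.00 − 4.06 = 9.94

pH = 9.94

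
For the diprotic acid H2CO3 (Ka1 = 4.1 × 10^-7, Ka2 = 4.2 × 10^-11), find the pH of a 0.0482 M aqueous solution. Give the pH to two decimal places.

Since Ka1 ≫ Ka2, the first ionization dominates [H+].
Ka1 = x²/(0.0482 − x) = 4.1 × 10^-7
x ≈ √(4.1 × 10^-7 × 0.0482) = 1.41 × 10^-4 M
pH = −log(1.41 × 10^-4) = 3.85

pH = 3.85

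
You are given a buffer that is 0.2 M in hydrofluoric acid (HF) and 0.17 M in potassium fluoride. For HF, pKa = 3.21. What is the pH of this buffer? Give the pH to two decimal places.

pH = 3.14

pH = pKa + log([A⁻]/[HA]) = 3.21 + log(0.17/0.2)
pH = 3.21 + (-0.071) = 3.14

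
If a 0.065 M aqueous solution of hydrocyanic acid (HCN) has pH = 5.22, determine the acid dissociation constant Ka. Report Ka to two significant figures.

[H+] = 10^(-5.22) = 6.03 × 10^-6 M
At equilibrium [HA] = 0.065 − 6.03 × 10^-6 = 6.50 × 10^-2 M
Ka = [H+][A-]/[HA] = (6.03 × 10^-6)² / 6.50 × 10^-2 = 5.6 × 10^-10

Ka = 5.6 × 10^-10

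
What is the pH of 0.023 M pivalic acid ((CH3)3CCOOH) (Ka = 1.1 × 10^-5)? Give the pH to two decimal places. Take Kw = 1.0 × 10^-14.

pH = 3.30

(CH3)3CCOOH ⇌ (CH3)3CCOO- + H+
Ka = x²/(0.023 − x) = 1.1 × 10^-5
Assume x ≪ 0.023: x ≈ √(1.1 × 10^-5 × 0.023) = 5.03 × 10^-4 M
Check: 2.2% ionized — well under 5%, approximation valid.
pH = −log[H+] = −log(5.03 × 10^-4) = 3.30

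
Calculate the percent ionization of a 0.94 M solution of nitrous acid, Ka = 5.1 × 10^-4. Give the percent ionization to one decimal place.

HNO2 ⇌ NO2- + H+; let x = [H+] at equilibrium.
x ≈ √(Ka·C₀) = √(5.1 × 10^-4 × 0.94) = 2.19 × 10^-2 M
Fraction ionized = 2.19 × 10^-2 / 0.94 = 0.0233 → 2.3%

2.3%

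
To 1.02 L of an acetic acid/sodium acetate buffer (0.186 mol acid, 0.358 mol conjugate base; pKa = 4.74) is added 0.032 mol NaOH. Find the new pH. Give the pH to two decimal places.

After neutralization: n(CH3COOH) = 0.154 mol, n(CH3COO-) = 0.39 mol.
pH = pKa + log([A⁻]/[HA]) = 4.74 + log(0.39/0.154) = 4.74 +0.404

pH = 5.14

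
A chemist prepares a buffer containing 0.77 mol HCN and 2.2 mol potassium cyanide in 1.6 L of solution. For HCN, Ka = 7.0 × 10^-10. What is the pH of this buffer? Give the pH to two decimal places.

pH = 9.61

pKa = −log(7.0 × 10^-10) = 9.155
Using pH = pKa + log([base]/[acid]) with [base]/[acid] = 2.2/0.77:
pH = 9.155 + (+0.456) = 9.61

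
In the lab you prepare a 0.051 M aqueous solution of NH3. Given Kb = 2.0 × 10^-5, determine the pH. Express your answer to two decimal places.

NH3 + H2O ⇌ NH4+ + OH-
Let x = [OH-] at equilibrium. Kb = x²/(0.051 − x).
Neglecting x in the denominator: x = √(2.0 × 10^-5 × 0.051) = 1.01 × 10^-3 M
(x/C₀ = 2% < 5%, so the approximation holds.)
pOH = 3.00, so pH = 14.00 − pOH = 11.00

pH = 11.00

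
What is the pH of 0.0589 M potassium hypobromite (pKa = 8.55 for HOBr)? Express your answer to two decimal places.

OBr- is the conjugate base of the weak acid HOBr.
Ka = 10^(−8.55) = 2.82 × 10^-9
Kb = Kw/Ka = 1.0×10^-14 / 2.82 × 10^-9 = 3.55 × 10^-6
From the ICE table, Kb = x²/(0.0589 − x) = 3.55 × 10^-6.
Assume x ≪ 0.0589: x ≈ √(3.55 × 10^-6 × 0.0589) = 4.57 × 10^-4 M
pOH = 3.34, so pH = 14.00 − pOH = 10.66

pH = 10.66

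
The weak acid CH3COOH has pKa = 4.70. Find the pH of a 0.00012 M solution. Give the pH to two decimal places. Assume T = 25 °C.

pH = 4.40

CH3COOH ⇌ CH3COO- + H+
Ka = 10^(−4.70) = 2.00 × 10^-5
From the ICE table, Ka = [H+]²/(0.00012 − [H+]) = 2.00 × 10^-5.
Here C₀/Ka ≈ 6, so the small-[H+] approximation fails. Use the quadratic:
[H+] = [−2e-05 + √(2e-05² + 9.6e-09)]/2 = 4.00 × 10^-5 M
pH = −log(4.00 × 10^-5) = 4.40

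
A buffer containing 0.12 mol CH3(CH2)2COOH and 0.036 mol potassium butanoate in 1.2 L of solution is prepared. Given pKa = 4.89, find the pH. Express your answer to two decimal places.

pH = 4.37

Using pH = pKa + log([base]/[acid]) with [base]/[acid] = 0.036/0.12:
pH = 4.89 + (-0.523) = 4.37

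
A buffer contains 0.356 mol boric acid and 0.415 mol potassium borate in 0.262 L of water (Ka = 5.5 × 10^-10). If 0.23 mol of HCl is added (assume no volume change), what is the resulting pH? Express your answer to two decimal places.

pH = 8.76

Added H+ converts B(OH)4- to B(OH)3: B(OH)3 → 0.586 mol, B(OH)4- → 0.185 mol.
pKa = −log(5.5 × 10^-10) = 9.260
Henderson–Hasselbalch with mole ratio 0.185/0.586: pH = 9.260 + (-0.501)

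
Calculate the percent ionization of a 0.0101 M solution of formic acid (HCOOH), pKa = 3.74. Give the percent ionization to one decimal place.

HCOOH ⇌ HCOO- + H+; let x = [H+] at equilibrium.
Ka = 10^(−3.74) = 1.82 × 10^-4
Solve x² + 0.000182x − 1.84e-06 = 0 → x = 1.27 × 10^-3 M
Fraction ionized = 1.27 × 10^-3 / 0.0101 = 0.1257 → 12.6%

12.6%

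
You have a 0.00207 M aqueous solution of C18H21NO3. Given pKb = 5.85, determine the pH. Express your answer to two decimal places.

C18H21NO3 + H2O ⇌ C18H22NO3+ + OH-
Kb = 10^(−5.85) = 1.41 × 10^-6
Let x = [OH-] at equilibrium. Kb = x²/(0.00207 − x).
Since Kb ≪ C₀, x ≈ √(Kb·C₀) = 5.40 × 10^-5 M.
(x/C₀ = 2.6% < 5%, so the approximation holds.)
pOH = −log(5.40 × 10^-5) = 4.27; pH = 14.00 − 4.27 = 9.73

pH = 9.73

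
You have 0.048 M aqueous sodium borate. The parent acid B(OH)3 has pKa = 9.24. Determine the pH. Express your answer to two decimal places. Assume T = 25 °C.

B(OH)4- is the conjugate base of the weak acid B(OH)3.
Ka = 10^(−9.24) = 5.75 × 10^-10
Kb = Kw/Ka = 1.0×10^-14 / 5.75 × 10^-10 = 1.74 × 10^-5
Let x = [OH-] at equilibrium. Kb = x²/(0.048 − x).
Assume x ≪ 0.048: x ≈ √(1.74 × 10^-5 × 0.048) = 9.14 × 10^-4 M
Check: 1.9% ionized — well under 5%, approximation valid.
pOH = −log(9.14 × 10^-4) = 3.04; pH = 14.00 − 3.04 = 10.96

pH = 10.96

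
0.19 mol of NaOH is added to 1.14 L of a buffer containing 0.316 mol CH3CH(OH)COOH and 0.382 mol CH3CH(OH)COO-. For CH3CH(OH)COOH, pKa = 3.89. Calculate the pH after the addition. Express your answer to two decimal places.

pH = 4.55

After neutralization: n(CH3CH(OH)COOH) = 0.126 mol, n(CH3CH(OH)COO-) = 0.572 mol.
pH = pKa + log([A⁻]/[HA]) = 3.89 + log(0.572/0.126) = 3.89 +0.657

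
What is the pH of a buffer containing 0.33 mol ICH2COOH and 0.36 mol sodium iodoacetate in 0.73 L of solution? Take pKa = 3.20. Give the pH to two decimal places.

pH = pKa + log([A⁻]/[HA]) = 3.20 + log(0.36/0.33)
pH = 3.20 + (+0.038) = 3.24

pH = 3.24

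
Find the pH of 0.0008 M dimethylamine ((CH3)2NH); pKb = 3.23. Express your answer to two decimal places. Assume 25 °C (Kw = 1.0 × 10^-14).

pH = 10.66

(CH3)2NH + H2O ⇌ (CH3)2NH2+ + OH-
Kb = 10^(−3.23) = 5.89 × 10^-4
From the ICE table, Kb = x²/(0.0008 − x) = 5.89 × 10^-4.
x is not negligible relative to C₀; solve x² + 0.000589·x − 4.71e-07 = 0.
x = (−Kb + √(Kb² + 4·Kb·C₀))/2 = 4.52 × 10^-4 M
pOH = 3.34, so pH = 14.00 − pOH = 10.66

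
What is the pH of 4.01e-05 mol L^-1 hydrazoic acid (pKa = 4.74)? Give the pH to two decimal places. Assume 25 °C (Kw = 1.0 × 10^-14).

pH = 4.71

HN3 ⇌ N3- + H+
Ka = 10^(−4.74) = 1.82 × 10^-5
Ka = [H+]²/(4.01e-05 − [H+]) = 1.82 × 10^-5
The 5% rule fails; solving [H+]² + Ka·[H+] − Ka·C₀ = 0 exactly:
[H+] = [−1.82e-05 + √(1.82e-05² + 2.92e-09)]/2 = 1.94 × 10^-5 M
pH = −log(1.94 × 10^-5) = 4.71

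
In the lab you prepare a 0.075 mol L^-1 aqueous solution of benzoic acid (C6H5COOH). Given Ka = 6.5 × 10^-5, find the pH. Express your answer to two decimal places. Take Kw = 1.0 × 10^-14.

pH = 2.66

C6H5COOH ⇌ C6H5COO- + H+
From the ICE table, Ka = [H+]²/(0.075 − [H+]) = 6.5 × 10^-5.
Neglecting [H+] in the denominator: [H+] = √(6.5 × 10^-5 × 0.075) = 2.21 × 10^-3 M
pH = −log[H+] = −log(2.21 × 10^-3) = 2.66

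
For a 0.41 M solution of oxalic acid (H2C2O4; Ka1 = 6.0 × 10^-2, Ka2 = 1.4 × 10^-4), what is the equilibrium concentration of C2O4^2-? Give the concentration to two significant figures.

First ionization gives [H+] ≈ [HC2O4-] = 1.30 × 10^-1 M.
Second step: Ka2 = [H+][C2O4^2-]/[HC2O4-] ≈ [C2O4^2-] (since [H+] ≈ [HC2O4-]).
So [C2O4^2-] ≈ Ka2.

1.4 × 10^-4 M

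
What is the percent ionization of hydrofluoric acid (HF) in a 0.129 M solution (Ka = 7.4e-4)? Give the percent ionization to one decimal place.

7.3%

HF ⇌ F- + H+; let x = [H+] at equilibrium.
Ka = x²/(C₀ − x); solving the quadratic gives x = 9.41 × 10^-3 M.
Fraction ionized = 9.41 × 10^-3 / 0.129 = 0.0729 → 7.3%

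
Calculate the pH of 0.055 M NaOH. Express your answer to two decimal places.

NaOH is a strong base; [OH-] = 0.055 M.
pOH = -log(0.055) = 1.26
pH = 14.00 - 1.26 = 12.74

pH = 12.74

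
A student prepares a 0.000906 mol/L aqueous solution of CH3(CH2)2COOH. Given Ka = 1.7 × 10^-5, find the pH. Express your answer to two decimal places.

CH3(CH2)2COOH ⇌ CH3(CH2)2COO- + H+
From the ICE table, Ka = x²/(0.000906 − x) = 1.7 × 10^-5.
Here C₀/Ka ≈ 53.3, so the small-x approximation fails. Use the quadratic:
x = (−Ka + √(Ka² + 4·Ka·C₀))/2 = 1.16 × 10^-4 M
pH = −log(1.16 × 10^-4) = 3.94

pH = 3.94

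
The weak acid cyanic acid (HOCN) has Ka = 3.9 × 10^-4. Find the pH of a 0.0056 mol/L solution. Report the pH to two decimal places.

HOCN ⇌ OCN- + H+
From the ICE table, Ka = [H+]²/(0.0056 − [H+]) = 3.9 × 10^-4.
Here C₀/Ka ≈ 14.4, so the small-[H+] approximation fails. Use the quadratic:
[H+] = (−Ka + √(Ka² + 4·Ka·C₀))/2 = 1.30 × 10^-3 M
pH = −log(1.30 × 10^-3) = 2.89

pH = 2.89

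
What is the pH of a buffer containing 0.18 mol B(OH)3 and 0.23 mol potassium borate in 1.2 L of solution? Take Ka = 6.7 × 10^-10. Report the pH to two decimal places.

pKa = −log(6.7 × 10^-10) = 9.174
Using pH = pKa + log([base]/[acid]) with [base]/[acid] = 0.23/0.18:
pH = 9.174 + (+0.106) = 9.28

pH = 9.28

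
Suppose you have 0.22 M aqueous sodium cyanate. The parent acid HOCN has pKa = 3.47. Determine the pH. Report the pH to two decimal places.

pH = 8.41

OCN- is the conjugate base of the weak acid HOCN.
Ka = 10^(−3.47) = 3.39 × 10^-4
Kb = Kw/Ka = 1.0×10^-14 / 3.39 × 10^-4 = 2.95 × 10^-11
Kb = [OH-]²/(0.22 − [OH-]) = 2.95 × 10^-11
Assume [OH-] ≪ 0.22: [OH-] ≈ √(2.95 × 10^-11 × 0.22) = 2.55 × 10^-6 M
Check: 0.0012% ionized — well under 5%, approximation valid.
pOH = −log(2.55 × 10^-6) = 5.59; pH = 14.00 − 5.59 = 8.41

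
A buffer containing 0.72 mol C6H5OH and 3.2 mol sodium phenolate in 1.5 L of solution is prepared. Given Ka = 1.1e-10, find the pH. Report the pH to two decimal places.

pH = 10.61

pKa = −log(1.1 × 10^-10) = 9.959
Henderson–Hasselbalch: pH = pKa + log([C6H5O-]/[C6H5OH]) = 9.959 + log(3.2/0.72)
pH = 9.959 + (+0.648) = 10.61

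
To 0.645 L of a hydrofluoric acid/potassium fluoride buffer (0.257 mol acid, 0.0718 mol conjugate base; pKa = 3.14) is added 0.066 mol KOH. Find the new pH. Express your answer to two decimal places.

pH = 3.00

After neutralization: n(HF) = 0.191 mol, n(F-) = 0.138 mol.
Henderson–Hasselbalch with mole ratio 0.138/0.191: pH = 3.14 + (-0.141)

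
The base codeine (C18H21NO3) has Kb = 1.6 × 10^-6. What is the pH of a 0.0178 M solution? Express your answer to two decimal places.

C18H21NO3 + H2O ⇌ C18H22NO3+ + OH-
Kb = [OH-]²/(0.0178 − [OH-]) = 1.6 × 10^-6
Assume [OH-] ≪ 0.0178: [OH-] ≈ √(1.6 × 10^-6 × 0.0178) = 1.69 × 10^-4 M
Check: 0.95% ionized — well under 5%, approximation valid.
pOH = −log(1.69 × 10^-4) = 3.77; pH = 14.00 − 3.77 = 10.23

pH = 10.23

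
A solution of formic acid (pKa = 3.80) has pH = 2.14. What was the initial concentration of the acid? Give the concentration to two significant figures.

[H+] = 10^(-2.14) = 7.24 × 10^-3 M = x
Ka = 10^(−3.80) = 1.58 × 10^-4
Ka = x²/(C₀ − x) ⇒ C₀ = x + x²/Ka
C₀ = 7.24 × 10^-3 + (7.24 × 10^-3)²/(1.58 × 10^-4) = 3.39 × 10^-1 M

C₀ = 3.4 × 10^-1 M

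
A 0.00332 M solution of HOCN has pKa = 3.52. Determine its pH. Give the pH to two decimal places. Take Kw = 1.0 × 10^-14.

HOCN ⇌ OCN- + H+
Ka = 10^(−3.52) = 3.02 × 10^-4
Ka = [H+]²/(0.00332 − [H+]) = 3.02 × 10^-4
The 5% rule fails; solving [H+]² + Ka·[H+] − Ka·C₀ = 0 exactly:
[H+] = (−Ka + √(Ka² + 4·Ka·C₀))/2 = 8.62 × 10^-4 M
pH = −log(8.62 × 10^-4) = 3.06

pH = 3.06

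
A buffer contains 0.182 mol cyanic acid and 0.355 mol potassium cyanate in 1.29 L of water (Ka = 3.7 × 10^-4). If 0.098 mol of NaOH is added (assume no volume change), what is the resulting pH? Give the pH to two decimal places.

pH = 4.16

OH- converts HOCN to OCN-: HOCN → 0.084 mol, OCN- → 0.453 mol.
pKa = −log(3.7 × 10^-4) = 3.432
Henderson–Hasselbalch with mole ratio 0.453/0.084: pH = 3.432 + (+0.732)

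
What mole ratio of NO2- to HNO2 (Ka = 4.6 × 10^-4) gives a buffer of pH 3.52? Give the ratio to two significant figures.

pKa = -log(4.6 × 10^-4) = 3.337
pH = pKa + log(r) ⇒ log(r) = 3.52 − 3.337 = +0.183
r = [NO2-]/[HNO2] = 10^(+0.183) = 1.52

ratio = 1.5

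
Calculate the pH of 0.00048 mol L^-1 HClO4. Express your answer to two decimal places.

HClO4 is a strong acid and dissociates completely, so [H+] = 0.00048 M.
pH = -log(0.00048) = 3.32

pH = 3.32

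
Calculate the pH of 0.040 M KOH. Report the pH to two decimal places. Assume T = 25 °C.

KOH is a strong base; [OH-] = 0.04 M.
pOH = -log(0.04) = 1.40
pH = 14.00 - 1.40 = 12.60

pH = 12.60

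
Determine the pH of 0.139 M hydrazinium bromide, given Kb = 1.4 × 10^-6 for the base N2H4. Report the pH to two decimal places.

pH = 4.50

N2H5+ is the conjugate acid of the weak base N2H4.
Ka = Kw/Kb = 1.0×10^-14 / 1.4 × 10^-6 = 7.14 × 10^-9
From the ICE table, Ka = x²/(0.139 − x) = 7.14 × 10^-9.
Since Ka ≪ C₀, x ≈ √(Ka·C₀) = 3.15 × 10^-5 M.
pH = −log(3.15 × 10^-5) = 4.50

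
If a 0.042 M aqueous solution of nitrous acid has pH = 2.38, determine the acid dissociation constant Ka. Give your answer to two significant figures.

Ka = 4.6 × 10^-4

[H+] = 10^(-2.38) = 4.17 × 10^-3 M
At equilibrium [HA] = 0.042 − 4.17 × 10^-3 = 3.78 × 10^-2 M
Ka = [H+][A-]/[HA] = (4.17 × 10^-3)² / 3.78 × 10^-2 = 4.6 × 10^-4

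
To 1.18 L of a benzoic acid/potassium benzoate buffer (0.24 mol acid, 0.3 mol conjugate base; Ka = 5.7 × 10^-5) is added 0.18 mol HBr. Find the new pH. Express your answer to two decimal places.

Added H+ converts C6H5COO- to C6H5COOH: C6H5COOH → 0.42 mol, C6H5COO- → 0.12 mol.
pKa = −log(5.7 × 10^-5) = 4.244
pH = pKa + log([A⁻]/[HA]) = 4.244 + log(0.12/0.42) = 4.244 -0.544

pH = 3.70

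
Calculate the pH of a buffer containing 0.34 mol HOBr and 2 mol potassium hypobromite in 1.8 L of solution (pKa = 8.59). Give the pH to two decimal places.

pH = 9.36

pH = pKa + log([A⁻]/[HA]) = 8.59 + log(2/0.34)
pH = 8.59 + (+0.770) = 9.36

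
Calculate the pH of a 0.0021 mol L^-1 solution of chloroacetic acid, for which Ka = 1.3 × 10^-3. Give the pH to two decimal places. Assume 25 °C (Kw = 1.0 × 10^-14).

pH = 2.95

ClCH2COOH ⇌ ClCH2COO- + H+
From the ICE table, Ka = [H+]²/(0.0021 − [H+]) = 1.3 × 10^-3.
[H+] is not negligible relative to C₀; solve [H+]² + 0.0013·[H+] − 2.73e-06 = 0.
[H+] = [−0.0013 + √(0.0013² + 1.09e-05)]/2 = 1.13 × 10^-3 M
pH = −log(1.13 × 10^-3) = 2.95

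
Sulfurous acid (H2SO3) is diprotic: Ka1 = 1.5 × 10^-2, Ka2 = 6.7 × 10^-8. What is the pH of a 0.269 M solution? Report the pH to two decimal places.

pH = 1.25

Since Ka1 ≫ Ka2, the first ionization dominates [H+].
Ka1 = x²/(0.269 − x) = 1.5 × 10^-2
Solving the quadratic: x = (−Ka1 + √(Ka1² + 4·Ka1·C₀))/2 = 5.65 × 10^-2 M
pH = −log(5.65 × 10^-2) = 1.25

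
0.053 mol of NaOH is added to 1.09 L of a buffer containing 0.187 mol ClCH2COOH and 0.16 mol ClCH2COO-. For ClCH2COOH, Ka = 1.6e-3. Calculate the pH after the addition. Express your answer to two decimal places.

OH- converts ClCH2COOH to ClCH2COO-: ClCH2COOH → 0.134 mol, ClCH2COO- → 0.213 mol.
pKa = −log(1.6 × 10^-3) = 2.796
pH = pKa + log([A⁻]/[HA]) = 2.796 + log(0.213/0.134) = 2.796 +0.201

pH = 3.00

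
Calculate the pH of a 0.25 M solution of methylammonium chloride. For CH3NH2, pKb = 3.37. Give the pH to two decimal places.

CH3NH3+ is the conjugate acid of the weak base CH3NH2.
Kb = 10^(−3.37) = 4.27 × 10^-4
Ka = Kw/Kb = 1.0×10^-14 / 4.27 × 10^-4 = 2.34 × 10^-11
Ka = [H+]²/(0.25 − [H+]) = 2.34 × 10^-11
Neglecting [H+] in the denominator: [H+] = √(2.34 × 10^-11 × 0.25) = 2.42 × 10^-6 M
pH = −log(2.42 × 10^-6) = 5.62

pH = 5.62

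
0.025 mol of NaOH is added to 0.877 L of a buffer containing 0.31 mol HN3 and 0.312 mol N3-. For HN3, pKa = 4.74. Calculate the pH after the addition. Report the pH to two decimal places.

pH = 4.81

After neutralization: n(HN3) = 0.285 mol, n(N3-) = 0.337 mol.
pH = pKa + log([A⁻]/[HA]) = 4.74 + log(0.337/0.285) = 4.74 +0.073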